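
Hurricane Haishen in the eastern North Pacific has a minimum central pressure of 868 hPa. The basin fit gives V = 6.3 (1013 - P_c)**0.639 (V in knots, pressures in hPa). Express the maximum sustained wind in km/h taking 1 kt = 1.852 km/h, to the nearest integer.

ΔP = 1013 − 868 = 145 hPa.
V ≈ 6.3 × 145^0.639 = 6.3 × 24.050 ≈ 151.515 kt.
151.515 × 1.852 ≈ 280.61 km/h → 281 km/h.

281 km/h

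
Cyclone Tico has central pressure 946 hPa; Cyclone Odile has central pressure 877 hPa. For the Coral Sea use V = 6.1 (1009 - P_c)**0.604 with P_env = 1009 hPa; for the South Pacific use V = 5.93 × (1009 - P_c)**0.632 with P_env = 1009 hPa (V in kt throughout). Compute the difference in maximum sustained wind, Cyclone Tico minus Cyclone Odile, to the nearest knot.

Cyclone Tico: ΔP = 63; V ≈ 6.1 × 63^0.604 ≈ 74.50 kt.
Cyclone Odile: ΔP = 132; V ≈ 5.93 × 132^0.632 ≈ 129.79 kt.
Difference ≈ 74.50 − 129.79 = -55.29 → -55 kt.

-55 kt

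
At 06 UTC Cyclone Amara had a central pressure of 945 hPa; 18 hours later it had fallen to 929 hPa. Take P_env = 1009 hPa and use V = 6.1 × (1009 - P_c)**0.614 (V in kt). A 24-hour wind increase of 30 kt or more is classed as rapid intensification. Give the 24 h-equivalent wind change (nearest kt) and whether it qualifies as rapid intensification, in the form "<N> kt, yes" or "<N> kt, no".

V₁: ΔP = 64, V ≈ 6.1 × 64^0.614 ≈ 78.40 kt.
V₂: ΔP = 80, V ≈ 6.1 × 80^0.614 ≈ 89.91 kt.
ΔV over 18 h = 11.51 kt → 24 h equivalent = 11.51 × 24/18 ≈ 15.35 kt.
15 kt < 30 kt ⇒ not rapid intensification.

15 kt, no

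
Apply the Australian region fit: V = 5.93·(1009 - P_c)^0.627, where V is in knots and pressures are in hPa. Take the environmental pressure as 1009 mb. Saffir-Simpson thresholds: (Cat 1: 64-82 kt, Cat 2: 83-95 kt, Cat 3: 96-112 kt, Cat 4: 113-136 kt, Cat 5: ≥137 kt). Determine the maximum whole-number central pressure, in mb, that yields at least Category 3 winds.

924 mb

Category 3 begins at V = 96 kt.
Required ΔP = (96/5.93)^(1/0.627) = 16.189^1.595 ≈ 84.83 mb.
P_c ≤ 1009 − 84.83 = 924.17, so the highest integer P_c is 924 mb.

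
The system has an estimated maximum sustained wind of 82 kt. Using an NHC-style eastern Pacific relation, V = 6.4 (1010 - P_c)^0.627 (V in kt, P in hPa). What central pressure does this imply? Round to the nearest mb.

ΔP = (V / 6.4)^(1/0.627) = (82/6.4)^1.595.
82/6.4 = 12.812; 12.812^1.595 ≈ 58.42 mb.
P_c = 1010 − 58.42 = 951.58 ≈ 952 mb.

952 mb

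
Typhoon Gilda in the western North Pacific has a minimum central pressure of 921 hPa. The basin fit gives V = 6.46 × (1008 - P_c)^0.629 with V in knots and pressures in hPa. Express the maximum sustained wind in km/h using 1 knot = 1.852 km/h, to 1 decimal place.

198.5 km/h

ΔP = 1008 − 921 = 87 hPa.
V ≈ 6.46 × 87^0.629 = 6.46 × 16.594 ≈ 107.199 kt.
107.199 × 1.852 ≈ 198.53 km/h → 198.5 km/h.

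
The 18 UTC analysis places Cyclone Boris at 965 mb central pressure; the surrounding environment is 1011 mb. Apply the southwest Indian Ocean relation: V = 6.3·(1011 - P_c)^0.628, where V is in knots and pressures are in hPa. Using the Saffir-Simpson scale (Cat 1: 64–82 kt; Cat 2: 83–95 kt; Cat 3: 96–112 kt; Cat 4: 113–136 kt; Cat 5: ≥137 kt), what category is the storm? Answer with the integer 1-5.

ΔP = 1011 − 965 = 46 mb.
V ≈ 6.3 × 46^0.628 = 6.3 × 11.07 ≈ 70 kt.
70 kt falls in the Category 1 band.

1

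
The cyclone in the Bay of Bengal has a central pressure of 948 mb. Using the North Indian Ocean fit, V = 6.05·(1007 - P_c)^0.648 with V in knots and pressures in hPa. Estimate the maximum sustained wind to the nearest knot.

ΔP = 1007 − 948 = 59 mb.
59^0.648 ≈ 14.045.
V ≈ 6.05 × 14.045 ≈ 85.0 kt.

85 kt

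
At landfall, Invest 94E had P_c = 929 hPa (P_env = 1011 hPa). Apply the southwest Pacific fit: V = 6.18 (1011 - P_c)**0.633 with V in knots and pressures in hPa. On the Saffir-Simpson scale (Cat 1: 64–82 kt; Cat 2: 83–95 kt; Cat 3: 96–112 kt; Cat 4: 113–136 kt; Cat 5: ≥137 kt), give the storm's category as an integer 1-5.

3

ΔP = 1011 − 929 = 82 hPa.
V ≈ 6.18 × 82^0.633 = 6.18 × 16.27 ≈ 101 kt.
101 kt falls in the Category 3 band.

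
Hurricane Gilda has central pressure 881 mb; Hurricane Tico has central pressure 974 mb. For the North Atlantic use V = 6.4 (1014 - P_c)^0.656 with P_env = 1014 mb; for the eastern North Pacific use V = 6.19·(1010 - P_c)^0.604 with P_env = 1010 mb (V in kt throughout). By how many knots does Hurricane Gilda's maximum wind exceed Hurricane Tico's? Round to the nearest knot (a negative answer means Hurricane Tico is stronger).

104 kt

Hurricane Gilda: ΔP = 133; V ≈ 6.4 × 133^0.656 ≈ 158.28 kt.
Hurricane Tico: ΔP = 36; V ≈ 6.19 × 36^0.604 ≈ 53.91 kt.
Difference ≈ 158.28 − 53.91 = 104.37 → 104 kt.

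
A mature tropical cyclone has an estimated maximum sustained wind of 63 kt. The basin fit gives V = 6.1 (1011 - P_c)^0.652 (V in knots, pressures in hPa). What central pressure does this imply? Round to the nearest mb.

975 mb

ΔP = (V / 6.1)^(1/0.652) = (63/6.1)^1.534.
63/6.1 = 10.328; 10.328^1.534 ≈ 35.91 mb.
P_c = 1011 − 35.91 = 975.09 ≈ 975 mb.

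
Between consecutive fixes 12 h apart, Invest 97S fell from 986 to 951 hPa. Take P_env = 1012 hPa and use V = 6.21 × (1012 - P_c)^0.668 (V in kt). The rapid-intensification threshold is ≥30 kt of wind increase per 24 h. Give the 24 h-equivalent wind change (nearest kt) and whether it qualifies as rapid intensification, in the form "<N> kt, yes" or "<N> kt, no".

V₁: ΔP = 26, V ≈ 6.21 × 26^0.668 ≈ 54.74 kt.
V₂: ΔP = 61, V ≈ 6.21 × 61^0.668 ≈ 96.76 kt.
ΔV over 12 h = 42.02 kt → 24 h equivalent = 42.02 × 24/12 ≈ 84.04 kt.
84 kt ≥ 30 kt ⇒ rapid intensification.

84 kt, yes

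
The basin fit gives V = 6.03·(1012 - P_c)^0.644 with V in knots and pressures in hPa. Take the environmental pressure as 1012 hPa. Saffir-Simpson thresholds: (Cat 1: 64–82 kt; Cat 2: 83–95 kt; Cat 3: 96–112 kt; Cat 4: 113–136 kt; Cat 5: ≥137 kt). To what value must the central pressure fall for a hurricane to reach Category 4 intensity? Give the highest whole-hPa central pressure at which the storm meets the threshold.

Category 4 begins at V = 113 kt.
Required ΔP = (113/6.03)^(1/0.644) = 18.740^1.553 ≈ 94.70 hPa.
P_c ≤ 1012 − 94.70 = 917.30, so the highest integer P_c is 917 hPa.

917 hPa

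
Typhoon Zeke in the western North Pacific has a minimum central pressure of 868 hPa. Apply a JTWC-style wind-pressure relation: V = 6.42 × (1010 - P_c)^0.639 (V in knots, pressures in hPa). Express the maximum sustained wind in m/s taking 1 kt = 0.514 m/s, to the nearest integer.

ΔP = 1010 − 868 = 142 hPa.
V ≈ 6.42 × 142^0.639 = 6.42 × 23.731 ≈ 152.352 kt.
152.352 × 0.514 ≈ 78.31 m/s → 78 m/s.

78 m/s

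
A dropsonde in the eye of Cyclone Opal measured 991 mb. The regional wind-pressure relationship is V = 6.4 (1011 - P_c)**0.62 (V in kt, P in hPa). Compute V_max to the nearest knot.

41 kt

ΔP = 1011 − 991 = 20 mb.
20^0.62 ≈ 6.407.
V ≈ 6.4 × 6.407 ≈ 41.0 kt.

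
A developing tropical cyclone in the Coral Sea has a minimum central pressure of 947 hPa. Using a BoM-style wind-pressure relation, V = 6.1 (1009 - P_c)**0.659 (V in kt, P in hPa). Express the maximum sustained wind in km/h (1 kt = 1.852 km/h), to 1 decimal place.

171.5 km/h

ΔP = 1009 − 947 = 62 hPa.
V ≈ 6.1 × 62^0.659 = 6.1 × 15.177 ≈ 92.580 kt.
92.580 × 1.852 ≈ 171.46 km/h → 171.5 km/h.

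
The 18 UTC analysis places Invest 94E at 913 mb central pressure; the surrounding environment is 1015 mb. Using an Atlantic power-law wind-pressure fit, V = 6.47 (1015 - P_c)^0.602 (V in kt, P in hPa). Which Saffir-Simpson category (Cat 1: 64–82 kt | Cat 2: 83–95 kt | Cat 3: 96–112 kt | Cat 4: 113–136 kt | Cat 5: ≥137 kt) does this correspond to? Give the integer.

3

ΔP = 1015 − 913 = 102 mb.
V ≈ 6.47 × 102^0.602 = 6.47 × 16.19 ≈ 105 kt.
105 kt falls in the Category 3 band.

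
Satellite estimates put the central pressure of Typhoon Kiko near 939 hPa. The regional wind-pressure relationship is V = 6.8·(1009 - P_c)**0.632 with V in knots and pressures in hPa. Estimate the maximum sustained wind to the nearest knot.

ΔP = 1009 − 939 = 70 hPa.
70^0.632 ≈ 14.659.
V ≈ 6.8 × 14.659 ≈ 99.7 kt.

100 kt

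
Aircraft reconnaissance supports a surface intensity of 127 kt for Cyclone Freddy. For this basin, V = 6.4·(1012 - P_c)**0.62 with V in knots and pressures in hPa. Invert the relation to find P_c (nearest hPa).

888 hPa

ΔP = (V / 6.4)^(1/0.62) = (127/6.4)^1.613.
127/6.4 = 19.844; 19.844^1.613 ≈ 123.86 hPa.
P_c = 1012 − 123.86 = 888.14 ≈ 888 hPa.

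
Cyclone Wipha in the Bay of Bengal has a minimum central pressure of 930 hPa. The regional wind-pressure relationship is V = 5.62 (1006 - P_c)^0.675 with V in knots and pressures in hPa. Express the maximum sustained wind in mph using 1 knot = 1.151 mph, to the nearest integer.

ΔP = 1006 − 930 = 76 hPa.
V ≈ 5.62 × 76^0.675 = 5.62 × 18.602 ≈ 104.541 kt.
104.541 × 1.151 ≈ 120.33 mph → 120 mph.

120 mph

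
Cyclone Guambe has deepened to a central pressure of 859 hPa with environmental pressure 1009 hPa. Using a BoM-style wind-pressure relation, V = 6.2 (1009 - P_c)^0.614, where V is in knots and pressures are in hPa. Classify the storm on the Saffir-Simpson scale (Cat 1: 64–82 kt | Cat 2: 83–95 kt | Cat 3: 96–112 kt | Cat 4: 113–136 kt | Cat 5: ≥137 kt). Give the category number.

ΔP = 1009 − 859 = 150 hPa.
V ≈ 6.2 × 150^0.614 = 6.2 × 21.68 ≈ 134 kt.
134 kt falls in the Category 4 band.

4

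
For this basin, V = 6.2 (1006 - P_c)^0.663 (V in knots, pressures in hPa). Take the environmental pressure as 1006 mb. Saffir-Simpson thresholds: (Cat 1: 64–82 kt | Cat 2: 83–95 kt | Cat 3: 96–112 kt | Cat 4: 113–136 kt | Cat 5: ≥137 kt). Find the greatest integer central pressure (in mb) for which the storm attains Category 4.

926 mb

Category 4 begins at V = 113 kt.
Required ΔP = (113/6.2)^(1/0.663) = 18.226^1.508 ≈ 79.71 mb.
P_c ≤ 1006 − 79.71 = 926.29, so the highest integer P_c is 926 mb.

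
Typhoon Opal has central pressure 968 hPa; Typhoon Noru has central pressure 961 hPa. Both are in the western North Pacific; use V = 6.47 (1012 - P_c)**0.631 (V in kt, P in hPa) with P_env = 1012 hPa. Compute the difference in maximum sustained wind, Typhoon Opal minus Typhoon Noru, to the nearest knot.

Typhoon Opal: ΔP = 44; V ≈ 6.47 × 44^0.631 ≈ 70.46 kt.
Typhoon Noru: ΔP = 51; V ≈ 6.47 × 51^0.631 ≈ 77.34 kt.
Difference ≈ 70.46 − 77.34 = -6.88 → -7 kt.

-7 kt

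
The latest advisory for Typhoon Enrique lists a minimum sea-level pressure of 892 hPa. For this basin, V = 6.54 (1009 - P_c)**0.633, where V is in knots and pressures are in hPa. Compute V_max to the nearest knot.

ΔP = 1009 − 892 = 117 hPa.
117^0.633 ≈ 20.378.
V ≈ 6.54 × 20.378 ≈ 133.3 kt.

133 kt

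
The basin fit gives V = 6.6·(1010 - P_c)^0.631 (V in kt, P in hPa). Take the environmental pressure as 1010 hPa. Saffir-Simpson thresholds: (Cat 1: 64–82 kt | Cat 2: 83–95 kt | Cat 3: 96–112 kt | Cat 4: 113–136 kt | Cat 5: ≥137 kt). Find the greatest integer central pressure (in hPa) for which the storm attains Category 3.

Category 3 begins at V = 96 kt.
Required ΔP = (96/6.6)^(1/0.631) = 14.545^1.585 ≈ 69.61 hPa.
P_c ≤ 1010 − 69.61 = 940.39, so the highest integer P_c is 940 hPa.

940 hPa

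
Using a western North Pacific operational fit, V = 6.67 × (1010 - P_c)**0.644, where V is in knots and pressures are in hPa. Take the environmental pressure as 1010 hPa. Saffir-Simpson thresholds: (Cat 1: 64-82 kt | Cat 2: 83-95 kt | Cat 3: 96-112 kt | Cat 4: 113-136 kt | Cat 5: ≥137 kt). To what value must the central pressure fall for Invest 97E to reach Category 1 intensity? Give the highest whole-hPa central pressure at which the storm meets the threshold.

976 hPa

Category 1 begins at V = 64 kt.
Required ΔP = (64/6.67)^(1/0.644) = 9.595^1.553 ≈ 33.49 hPa.
P_c ≤ 1010 − 33.49 = 976.51, so the highest integer P_c is 976 hPa.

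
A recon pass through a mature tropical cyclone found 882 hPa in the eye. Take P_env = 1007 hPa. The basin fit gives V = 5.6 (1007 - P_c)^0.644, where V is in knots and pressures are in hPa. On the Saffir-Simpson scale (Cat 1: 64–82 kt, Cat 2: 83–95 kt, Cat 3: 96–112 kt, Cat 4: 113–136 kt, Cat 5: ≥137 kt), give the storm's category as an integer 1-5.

4

ΔP = 1007 − 882 = 125 hPa.
V ≈ 5.6 × 125^0.644 = 5.6 × 22.41 ≈ 125 kt.
125 kt falls in the Category 4 band.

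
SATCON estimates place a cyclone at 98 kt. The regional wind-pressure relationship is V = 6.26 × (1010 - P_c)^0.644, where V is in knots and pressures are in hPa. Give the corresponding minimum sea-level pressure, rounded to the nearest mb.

938 mb

ΔP = (V / 6.26)^(1/0.644) = (98/6.26)^1.553.
98/6.26 = 15.655; 15.655^1.553 ≈ 71.62 mb.
P_c = 1010 − 71.62 = 938.38 ≈ 938 mb.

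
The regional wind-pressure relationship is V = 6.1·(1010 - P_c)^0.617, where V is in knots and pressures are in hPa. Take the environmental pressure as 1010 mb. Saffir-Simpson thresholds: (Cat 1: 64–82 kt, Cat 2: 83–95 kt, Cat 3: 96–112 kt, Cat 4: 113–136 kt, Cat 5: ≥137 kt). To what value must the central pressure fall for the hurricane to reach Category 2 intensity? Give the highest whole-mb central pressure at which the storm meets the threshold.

941 mb

Category 2 begins at V = 83 kt.
Required ΔP = (83/6.1)^(1/0.617) = 13.607^1.621 ≈ 68.79 mb.
P_c ≤ 1010 − 68.79 = 941.21, so the highest integer P_c is 941 mb.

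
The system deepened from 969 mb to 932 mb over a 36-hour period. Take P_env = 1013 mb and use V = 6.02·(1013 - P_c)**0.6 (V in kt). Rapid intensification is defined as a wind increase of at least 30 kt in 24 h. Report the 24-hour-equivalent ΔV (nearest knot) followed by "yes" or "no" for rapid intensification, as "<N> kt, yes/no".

V₁: ΔP = 44, V ≈ 6.02 × 44^0.6 ≈ 58.30 kt.
V₂: ΔP = 81, V ≈ 6.02 × 81^0.6 ≈ 84.08 kt.
ΔV over 36 h = 25.78 kt → 24 h equivalent = 25.78 × 24/36 ≈ 17.19 kt.
17 kt < 30 kt ⇒ not rapid intensification.

17 kt, no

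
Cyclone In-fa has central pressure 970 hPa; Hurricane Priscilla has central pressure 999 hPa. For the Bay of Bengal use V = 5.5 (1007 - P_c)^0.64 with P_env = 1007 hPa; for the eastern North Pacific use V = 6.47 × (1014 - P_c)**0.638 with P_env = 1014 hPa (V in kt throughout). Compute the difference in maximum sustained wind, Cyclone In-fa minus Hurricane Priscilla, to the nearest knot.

Cyclone In-fa: ΔP = 37; V ≈ 5.5 × 37^0.64 ≈ 55.46 kt.
Hurricane Priscilla: ΔP = 15; V ≈ 6.47 × 15^0.638 ≈ 36.41 kt.
Difference ≈ 55.46 − 36.41 = 19.05 → 19 kt.

19 kt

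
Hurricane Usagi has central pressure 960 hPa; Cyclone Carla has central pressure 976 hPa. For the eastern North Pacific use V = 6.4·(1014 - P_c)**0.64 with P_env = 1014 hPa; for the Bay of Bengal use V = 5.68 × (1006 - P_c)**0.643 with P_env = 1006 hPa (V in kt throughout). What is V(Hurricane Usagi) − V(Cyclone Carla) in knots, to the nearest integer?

Hurricane Usagi: ΔP = 54; V ≈ 6.4 × 54^0.64 ≈ 82.21 kt.
Cyclone Carla: ΔP = 30; V ≈ 5.68 × 30^0.643 ≈ 50.60 kt.
Difference ≈ 82.21 − 50.60 = 31.61 → 32 kt.

32 kt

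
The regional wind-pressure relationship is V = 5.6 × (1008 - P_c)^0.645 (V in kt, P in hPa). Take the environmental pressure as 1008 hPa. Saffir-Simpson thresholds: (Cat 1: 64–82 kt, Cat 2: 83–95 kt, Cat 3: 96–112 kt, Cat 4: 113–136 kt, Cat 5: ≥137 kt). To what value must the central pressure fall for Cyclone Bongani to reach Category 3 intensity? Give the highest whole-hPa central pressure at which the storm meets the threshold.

926 hPa

Category 3 begins at V = 96 kt.
Required ΔP = (96/5.6)^(1/0.645) = 17.143^1.550 ≈ 81.90 hPa.
P_c ≤ 1008 − 81.90 = 926.10, so the highest integer P_c is 926 hPa.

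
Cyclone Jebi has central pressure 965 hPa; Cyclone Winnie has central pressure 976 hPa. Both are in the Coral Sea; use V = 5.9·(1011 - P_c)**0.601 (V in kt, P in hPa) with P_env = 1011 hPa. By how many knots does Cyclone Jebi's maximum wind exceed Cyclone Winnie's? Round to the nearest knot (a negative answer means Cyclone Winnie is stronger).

9 kt

Cyclone Jebi: ΔP = 46; V ≈ 5.9 × 46^0.601 ≈ 58.91 kt.
Cyclone Winnie: ΔP = 35; V ≈ 5.9 × 35^0.601 ≈ 49.98 kt.
Difference ≈ 58.91 − 49.98 = 8.93 → 9 kt.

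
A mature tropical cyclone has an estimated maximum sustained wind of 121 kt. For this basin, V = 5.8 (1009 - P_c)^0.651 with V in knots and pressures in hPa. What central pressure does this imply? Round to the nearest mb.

ΔP = (V / 5.8)^(1/0.651) = (121/5.8)^1.536.
121/5.8 = 20.862; 20.862^1.536 ≈ 106.33 mb.
P_c = 1009 − 106.33 = 902.67 ≈ 903 mb.

903 mb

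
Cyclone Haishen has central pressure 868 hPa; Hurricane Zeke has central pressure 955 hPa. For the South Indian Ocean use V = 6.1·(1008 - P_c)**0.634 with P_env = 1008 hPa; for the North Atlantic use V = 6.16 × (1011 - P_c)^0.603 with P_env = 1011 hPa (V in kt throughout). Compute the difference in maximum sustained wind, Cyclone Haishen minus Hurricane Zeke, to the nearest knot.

Cyclone Haishen: ΔP = 140; V ≈ 6.1 × 140^0.634 ≈ 139.95 kt.
Hurricane Zeke: ΔP = 56; V ≈ 6.16 × 56^0.603 ≈ 69.78 kt.
Difference ≈ 139.95 − 69.78 = 70.17 → 70 kt.

70 kt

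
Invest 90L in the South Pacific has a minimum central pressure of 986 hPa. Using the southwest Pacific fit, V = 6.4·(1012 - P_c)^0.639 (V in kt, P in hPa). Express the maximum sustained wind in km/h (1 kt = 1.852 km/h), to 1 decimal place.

95.1 km/h

ΔP = 1012 − 986 = 26 hPa.
V ≈ 6.4 × 26^0.639 = 6.4 × 8.020 ≈ 51.327 kt.
51.327 × 1.852 ≈ 95.06 km/h → 95.1 km/h.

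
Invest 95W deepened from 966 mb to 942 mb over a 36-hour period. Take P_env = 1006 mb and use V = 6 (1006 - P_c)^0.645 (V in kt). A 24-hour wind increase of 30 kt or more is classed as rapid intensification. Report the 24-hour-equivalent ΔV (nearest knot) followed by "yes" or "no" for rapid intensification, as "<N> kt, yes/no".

15 kt, no

V₁: ΔP = 40, V ≈ 6 × 40^0.645 ≈ 64.79 kt.
V₂: ΔP = 64, V ≈ 6 × 64^0.645 ≈ 87.73 kt.
ΔV over 36 h = 22.94 kt → 24 h equivalent = 22.94 × 24/36 ≈ 15.29 kt.
15 kt < 30 kt ⇒ not rapid intensification.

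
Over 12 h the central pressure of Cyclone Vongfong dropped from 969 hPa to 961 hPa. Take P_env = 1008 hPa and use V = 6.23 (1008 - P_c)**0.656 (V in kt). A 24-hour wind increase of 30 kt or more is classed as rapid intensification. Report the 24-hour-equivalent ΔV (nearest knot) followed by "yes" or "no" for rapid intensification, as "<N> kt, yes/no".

V₁: ΔP = 39, V ≈ 6.23 × 39^0.656 ≈ 68.90 kt.
V₂: ΔP = 47, V ≈ 6.23 × 47^0.656 ≈ 77.87 kt.
ΔV over 12 h = 8.97 kt → 24 h equivalent = 8.97 × 24/12 ≈ 17.94 kt.
18 kt < 30 kt ⇒ not rapid intensification.

18 kt, no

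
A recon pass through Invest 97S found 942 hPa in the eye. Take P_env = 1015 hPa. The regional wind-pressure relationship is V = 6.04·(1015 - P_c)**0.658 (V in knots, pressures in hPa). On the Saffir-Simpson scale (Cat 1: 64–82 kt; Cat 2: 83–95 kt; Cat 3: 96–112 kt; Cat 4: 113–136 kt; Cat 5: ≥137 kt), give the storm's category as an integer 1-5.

ΔP = 1015 − 942 = 73 hPa.
V ≈ 6.04 × 73^0.658 = 6.04 × 16.83 ≈ 102 kt.
102 kt falls in the Category 3 band.

3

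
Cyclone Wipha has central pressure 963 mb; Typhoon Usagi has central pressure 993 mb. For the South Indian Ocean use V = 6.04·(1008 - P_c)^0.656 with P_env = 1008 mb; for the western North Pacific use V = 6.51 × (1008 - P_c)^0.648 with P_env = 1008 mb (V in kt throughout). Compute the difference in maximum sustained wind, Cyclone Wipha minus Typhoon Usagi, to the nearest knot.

36 kt

Cyclone Wipha: ΔP = 45; V ≈ 6.04 × 45^0.656 ≈ 73.37 kt.
Typhoon Usagi: ΔP = 15; V ≈ 6.51 × 15^0.648 ≈ 37.64 kt.
Difference ≈ 73.37 − 37.64 = 35.73 → 36 kt.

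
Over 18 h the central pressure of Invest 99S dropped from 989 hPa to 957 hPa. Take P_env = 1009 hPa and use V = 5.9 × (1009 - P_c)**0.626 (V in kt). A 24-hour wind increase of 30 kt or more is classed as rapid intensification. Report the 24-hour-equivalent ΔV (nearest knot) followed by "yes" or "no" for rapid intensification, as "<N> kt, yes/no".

V₁: ΔP = 20, V ≈ 5.9 × 20^0.626 ≈ 38.49 kt.
V₂: ΔP = 52, V ≈ 5.9 × 52^0.626 ≈ 70.00 kt.
ΔV over 18 h = 31.51 kt → 24 h equivalent = 31.51 × 24/18 ≈ 42.01 kt.
42 kt ≥ 30 kt ⇒ rapid intensification.

42 kt, yes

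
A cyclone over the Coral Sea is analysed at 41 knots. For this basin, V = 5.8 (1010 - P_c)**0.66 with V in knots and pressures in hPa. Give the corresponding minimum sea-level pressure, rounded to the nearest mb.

ΔP = (V / 5.8)^(1/0.66) = (41/5.8)^1.515.
41/5.8 = 7.069; 7.069^1.515 ≈ 19.36 mb.
P_c = 1010 − 19.36 = 990.64 ≈ 991 mb.

991 mb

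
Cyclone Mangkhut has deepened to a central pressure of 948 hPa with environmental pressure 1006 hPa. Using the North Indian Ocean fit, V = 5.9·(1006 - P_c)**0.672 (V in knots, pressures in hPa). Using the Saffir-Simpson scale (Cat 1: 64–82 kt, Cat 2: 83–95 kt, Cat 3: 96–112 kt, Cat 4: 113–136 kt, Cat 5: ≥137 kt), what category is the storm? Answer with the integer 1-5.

ΔP = 1006 − 948 = 58 hPa.
V ≈ 5.9 × 58^0.672 = 5.9 × 15.31 ≈ 90 kt.
90 kt falls in the Category 2 band.

2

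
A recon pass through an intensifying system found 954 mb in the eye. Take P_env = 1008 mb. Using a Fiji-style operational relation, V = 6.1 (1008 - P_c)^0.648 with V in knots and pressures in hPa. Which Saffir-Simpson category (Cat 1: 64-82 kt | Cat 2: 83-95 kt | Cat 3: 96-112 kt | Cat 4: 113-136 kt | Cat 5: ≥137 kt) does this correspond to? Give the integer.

1

ΔP = 1008 − 954 = 54 mb.
V ≈ 6.1 × 54^0.648 = 6.1 × 13.26 ≈ 81 kt.
81 kt falls in the Category 1 band.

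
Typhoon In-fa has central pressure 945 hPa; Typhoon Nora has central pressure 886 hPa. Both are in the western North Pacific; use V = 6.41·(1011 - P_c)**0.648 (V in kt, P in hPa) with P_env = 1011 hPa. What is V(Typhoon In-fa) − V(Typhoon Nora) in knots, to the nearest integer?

Typhoon In-fa: ΔP = 66; V ≈ 6.41 × 66^0.648 ≈ 96.81 kt.
Typhoon Nora: ΔP = 125; V ≈ 6.41 × 125^0.648 ≈ 146.44 kt.
Difference ≈ 96.81 − 146.44 = -49.63 → -50 kt.

-50 kt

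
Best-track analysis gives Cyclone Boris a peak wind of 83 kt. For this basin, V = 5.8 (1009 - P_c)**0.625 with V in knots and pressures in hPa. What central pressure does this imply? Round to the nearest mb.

ΔP = (V / 5.8)^(1/0.625) = (83/5.8)^1.600.
83/5.8 = 14.310; 14.310^1.600 ≈ 70.64 mb.
P_c = 1009 − 70.64 = 938.36 ≈ 938 mb.

938 mb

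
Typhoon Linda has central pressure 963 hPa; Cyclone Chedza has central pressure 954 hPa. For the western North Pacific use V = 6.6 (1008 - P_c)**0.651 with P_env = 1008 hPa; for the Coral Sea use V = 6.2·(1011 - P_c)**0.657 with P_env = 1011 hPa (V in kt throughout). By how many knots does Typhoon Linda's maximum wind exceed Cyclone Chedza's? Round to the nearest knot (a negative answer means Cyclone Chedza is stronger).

Typhoon Linda: ΔP = 45; V ≈ 6.6 × 45^0.651 ≈ 78.67 kt.
Cyclone Chedza: ΔP = 57; V ≈ 6.2 × 57^0.657 ≈ 88.31 kt.
Difference ≈ 78.67 − 88.31 = -9.64 → -10 kt.

-10 kt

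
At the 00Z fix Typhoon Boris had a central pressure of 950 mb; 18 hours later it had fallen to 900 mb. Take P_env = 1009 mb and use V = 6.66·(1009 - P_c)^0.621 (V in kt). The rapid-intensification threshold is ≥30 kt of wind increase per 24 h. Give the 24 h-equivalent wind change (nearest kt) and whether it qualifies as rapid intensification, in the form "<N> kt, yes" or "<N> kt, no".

52 kt, yes

V₁: ΔP = 59, V ≈ 6.66 × 59^0.621 ≈ 83.79 kt.
V₂: ΔP = 109, V ≈ 6.66 × 109^0.621 ≈ 122.66 kt.
ΔV over 18 h = 38.87 kt → 24 h equivalent = 38.87 × 24/18 ≈ 51.83 kt.
52 kt ≥ 30 kt ⇒ rapid intensification.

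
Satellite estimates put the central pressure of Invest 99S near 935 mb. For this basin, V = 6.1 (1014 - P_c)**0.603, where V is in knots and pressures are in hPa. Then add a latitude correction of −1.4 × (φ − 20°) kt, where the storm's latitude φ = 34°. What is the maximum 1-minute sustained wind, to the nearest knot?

65 kt

ΔP = 1014 − 935 = 79 mb.
79^0.603 ≈ 13.940.
V ≈ 6.1 × 13.940 ≈ 85.0 kt.
Latitude correction: −1.4 × (34 − 20) = -19.6 kt.
Corrected V ≈ 65.4 kt → 65 kt.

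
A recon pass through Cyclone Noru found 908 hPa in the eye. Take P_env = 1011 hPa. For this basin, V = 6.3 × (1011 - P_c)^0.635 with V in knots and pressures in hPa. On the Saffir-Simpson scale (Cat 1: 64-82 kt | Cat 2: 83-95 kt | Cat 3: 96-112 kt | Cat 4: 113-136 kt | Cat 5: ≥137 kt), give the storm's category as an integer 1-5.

ΔP = 1011 − 908 = 103 hPa.
V ≈ 6.3 × 103^0.635 = 6.3 × 18.97 ≈ 120 kt.
120 kt falls in the Category 4 band.

4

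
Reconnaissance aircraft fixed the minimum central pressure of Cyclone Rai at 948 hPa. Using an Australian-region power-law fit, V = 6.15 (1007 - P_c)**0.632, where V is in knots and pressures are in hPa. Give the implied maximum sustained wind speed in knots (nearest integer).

81 kt

ΔP = 1007 − 948 = 59 hPa.
59^0.632 ≈ 13.158.
V ≈ 6.15 × 13.158 ≈ 80.9 kt.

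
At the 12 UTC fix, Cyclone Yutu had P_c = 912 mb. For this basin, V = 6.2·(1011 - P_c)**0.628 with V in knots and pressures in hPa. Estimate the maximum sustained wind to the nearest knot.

111 kt

ΔP = 1011 − 912 = 99 mb.
99^0.628 ≈ 17.917.
V ≈ 6.2 × 17.917 ≈ 111.1 kt.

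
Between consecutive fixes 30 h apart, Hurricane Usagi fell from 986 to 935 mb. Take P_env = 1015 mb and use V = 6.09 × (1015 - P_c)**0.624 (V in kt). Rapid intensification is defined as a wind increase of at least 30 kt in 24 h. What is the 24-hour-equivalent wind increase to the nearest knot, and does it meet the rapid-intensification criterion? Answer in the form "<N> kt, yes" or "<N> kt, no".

35 kt, yes

V₁: ΔP = 29, V ≈ 6.09 × 29^0.624 ≈ 49.79 kt.
V₂: ΔP = 80, V ≈ 6.09 × 80^0.624 ≈ 93.79 kt.
ΔV over 30 h = 44.00 kt → 24 h equivalent = 44.00 × 24/30 ≈ 35.20 kt.
35 kt ≥ 30 kt ⇒ rapid intensification.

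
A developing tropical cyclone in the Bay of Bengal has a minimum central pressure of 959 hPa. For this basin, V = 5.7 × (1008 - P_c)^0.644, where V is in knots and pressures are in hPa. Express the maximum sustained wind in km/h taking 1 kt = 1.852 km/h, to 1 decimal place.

ΔP = 1008 − 959 = 49 hPa.
V ≈ 5.7 × 49^0.644 = 5.7 × 12.260 ≈ 69.881 kt.
69.881 × 1.852 ≈ 129.42 km/h → 129.4 km/h.

129.4 km/h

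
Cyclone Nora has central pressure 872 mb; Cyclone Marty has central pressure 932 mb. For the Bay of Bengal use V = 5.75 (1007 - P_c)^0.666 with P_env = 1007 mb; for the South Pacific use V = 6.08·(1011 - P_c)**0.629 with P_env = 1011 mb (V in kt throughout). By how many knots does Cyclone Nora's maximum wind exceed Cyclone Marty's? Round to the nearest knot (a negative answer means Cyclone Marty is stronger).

Cyclone Nora: ΔP = 135; V ≈ 5.75 × 135^0.666 ≈ 150.82 kt.
Cyclone Marty: ΔP = 79; V ≈ 6.08 × 79^0.629 ≈ 94.95 kt.
Difference ≈ 150.82 − 94.95 = 55.87 → 56 kt.

56 kt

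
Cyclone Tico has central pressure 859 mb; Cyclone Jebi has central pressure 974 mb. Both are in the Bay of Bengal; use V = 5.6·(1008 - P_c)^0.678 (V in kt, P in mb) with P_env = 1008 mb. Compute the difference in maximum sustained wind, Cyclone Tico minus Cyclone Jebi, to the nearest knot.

Cyclone Tico: ΔP = 149; V ≈ 5.6 × 149^0.678 ≈ 166.57 kt.
Cyclone Jebi: ΔP = 34; V ≈ 5.6 × 34^0.678 ≈ 61.17 kt.
Difference ≈ 166.57 − 61.17 = 105.40 → 105 kt.

105 kt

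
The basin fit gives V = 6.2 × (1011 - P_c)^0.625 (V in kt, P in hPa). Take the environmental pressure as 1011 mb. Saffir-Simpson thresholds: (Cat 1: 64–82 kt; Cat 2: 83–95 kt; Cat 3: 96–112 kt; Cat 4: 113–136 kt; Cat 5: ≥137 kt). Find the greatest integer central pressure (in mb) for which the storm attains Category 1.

Category 1 begins at V = 64 kt.
Required ΔP = (64/6.2)^(1/0.625) = 10.323^1.600 ≈ 41.89 mb.
P_c ≤ 1011 − 41.89 = 969.11, so the highest integer P_c is 969 mb.

969 mb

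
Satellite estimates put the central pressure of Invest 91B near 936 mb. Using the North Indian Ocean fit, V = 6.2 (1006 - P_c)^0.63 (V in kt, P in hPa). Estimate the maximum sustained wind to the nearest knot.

ΔP = 1006 − 936 = 70 mb.
70^0.63 ≈ 14.535.
V ≈ 6.2 × 14.535 ≈ 90.1 kt.

90 kt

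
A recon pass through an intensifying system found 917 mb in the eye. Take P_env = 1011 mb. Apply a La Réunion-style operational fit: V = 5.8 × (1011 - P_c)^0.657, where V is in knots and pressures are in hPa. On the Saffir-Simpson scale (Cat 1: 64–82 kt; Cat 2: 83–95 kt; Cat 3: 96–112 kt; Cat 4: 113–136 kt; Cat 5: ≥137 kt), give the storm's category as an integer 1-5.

ΔP = 1011 − 917 = 94 mb.
V ≈ 5.8 × 94^0.657 = 5.8 × 19.79 ≈ 115 kt.
115 kt falls in the Category 4 band.

4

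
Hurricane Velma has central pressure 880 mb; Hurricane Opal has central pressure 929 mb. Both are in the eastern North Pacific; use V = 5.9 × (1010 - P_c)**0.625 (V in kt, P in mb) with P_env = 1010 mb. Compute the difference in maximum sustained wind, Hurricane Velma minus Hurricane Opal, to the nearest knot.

Hurricane Velma: ΔP = 130; V ≈ 5.9 × 130^0.625 ≈ 123.61 kt.
Hurricane Opal: ΔP = 81; V ≈ 5.9 × 81^0.625 ≈ 91.97 kt.
Difference ≈ 123.61 − 91.97 = 31.64 → 32 kt.

32 kt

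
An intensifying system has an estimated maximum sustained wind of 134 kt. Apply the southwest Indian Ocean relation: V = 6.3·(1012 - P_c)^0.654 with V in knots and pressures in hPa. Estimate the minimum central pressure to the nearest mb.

905 mb

ΔP = (V / 6.3)^(1/0.654) = (134/6.3)^1.529.
134/6.3 = 21.270; 21.270^1.529 ≈ 107.21 mb.
P_c = 1012 − 107.21 = 904.79 ≈ 905 mb.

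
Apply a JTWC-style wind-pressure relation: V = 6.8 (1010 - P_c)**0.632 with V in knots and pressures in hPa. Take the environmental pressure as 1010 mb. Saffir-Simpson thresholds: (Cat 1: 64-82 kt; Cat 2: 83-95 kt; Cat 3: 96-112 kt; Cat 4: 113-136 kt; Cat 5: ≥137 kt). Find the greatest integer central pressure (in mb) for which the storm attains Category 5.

894 mb

Category 5 begins at V = 137 kt.
Required ΔP = (137/6.8)^(1/0.632) = 20.147^1.582 ≈ 115.78 mb.
P_c ≤ 1010 − 115.78 = 894.22, so the highest integer P_c is 894 mb.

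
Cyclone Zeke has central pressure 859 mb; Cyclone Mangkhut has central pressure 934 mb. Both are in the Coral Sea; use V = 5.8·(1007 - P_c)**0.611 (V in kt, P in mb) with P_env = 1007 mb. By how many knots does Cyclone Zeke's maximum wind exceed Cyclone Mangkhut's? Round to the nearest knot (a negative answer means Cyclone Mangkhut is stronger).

Cyclone Zeke: ΔP = 148; V ≈ 5.8 × 148^0.611 ≈ 122.87 kt.
Cyclone Mangkhut: ΔP = 73; V ≈ 5.8 × 73^0.611 ≈ 79.78 kt.
Difference ≈ 122.87 − 79.78 = 43.09 → 43 kt.

43 kt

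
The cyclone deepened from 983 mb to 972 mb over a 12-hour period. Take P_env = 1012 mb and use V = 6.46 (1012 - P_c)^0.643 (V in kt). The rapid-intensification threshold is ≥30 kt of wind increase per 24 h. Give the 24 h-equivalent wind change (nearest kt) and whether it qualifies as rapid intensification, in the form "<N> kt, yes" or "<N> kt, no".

V₁: ΔP = 29, V ≈ 6.46 × 29^0.643 ≈ 56.31 kt.
V₂: ΔP = 40, V ≈ 6.46 × 40^0.643 ≈ 69.24 kt.
ΔV over 12 h = 12.93 kt → 24 h equivalent = 12.93 × 24/12 ≈ 25.86 kt.
26 kt < 30 kt ⇒ not rapid intensification.

26 kt, no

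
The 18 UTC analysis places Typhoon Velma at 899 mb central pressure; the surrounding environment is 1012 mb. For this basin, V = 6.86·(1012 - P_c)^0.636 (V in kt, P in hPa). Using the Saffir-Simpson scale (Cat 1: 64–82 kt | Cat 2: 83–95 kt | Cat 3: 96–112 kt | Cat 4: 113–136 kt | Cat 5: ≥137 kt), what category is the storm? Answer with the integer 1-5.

ΔP = 1012 − 899 = 113 mb.
V ≈ 6.86 × 113^0.636 = 6.86 × 20.22 ≈ 139 kt.
139 kt falls in the Category 5 band.

5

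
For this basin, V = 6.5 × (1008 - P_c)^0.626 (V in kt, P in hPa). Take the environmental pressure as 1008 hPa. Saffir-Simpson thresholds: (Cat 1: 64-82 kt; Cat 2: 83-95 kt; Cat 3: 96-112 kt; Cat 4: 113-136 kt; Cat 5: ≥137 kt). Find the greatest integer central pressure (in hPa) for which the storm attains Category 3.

Category 3 begins at V = 96 kt.
Required ΔP = (96/6.5)^(1/0.626) = 14.769^1.597 ≈ 73.79 hPa.
P_c ≤ 1008 − 73.79 = 934.21, so the highest integer P_c is 934 hPa.

934 hPa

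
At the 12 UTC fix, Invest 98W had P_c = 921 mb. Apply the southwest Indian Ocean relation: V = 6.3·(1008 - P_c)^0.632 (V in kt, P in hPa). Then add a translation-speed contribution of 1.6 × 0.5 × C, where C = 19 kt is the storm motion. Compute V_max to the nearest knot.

ΔP = 1008 − 921 = 87 mb.
87^0.632 ≈ 16.818.
V ≈ 6.3 × 16.818 ≈ 106.0 kt.
Translation term: 1.6 × 0.5 × 19 = 15.2 kt.
Corrected V ≈ 121.2 kt → 121 kt.

121 kt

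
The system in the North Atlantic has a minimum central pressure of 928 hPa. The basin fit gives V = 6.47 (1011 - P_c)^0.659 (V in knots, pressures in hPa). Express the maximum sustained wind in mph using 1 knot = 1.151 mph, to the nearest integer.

137 mph

ΔP = 1011 − 928 = 83 hPa.
V ≈ 6.47 × 83^0.659 = 6.47 × 18.394 ≈ 119.008 kt.
119.008 × 1.151 ≈ 136.98 mph → 137 mph.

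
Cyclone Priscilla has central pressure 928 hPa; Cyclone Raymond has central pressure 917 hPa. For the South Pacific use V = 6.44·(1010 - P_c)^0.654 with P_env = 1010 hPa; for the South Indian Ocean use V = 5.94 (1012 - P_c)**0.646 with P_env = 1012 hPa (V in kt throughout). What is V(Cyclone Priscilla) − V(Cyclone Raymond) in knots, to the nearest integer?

Cyclone Priscilla: ΔP = 82; V ≈ 6.44 × 82^0.654 ≈ 114.95 kt.
Cyclone Raymond: ΔP = 95; V ≈ 5.94 × 95^0.646 ≈ 112.56 kt.
Difference ≈ 114.95 − 112.56 = 2.39 → 2 kt.

2 kt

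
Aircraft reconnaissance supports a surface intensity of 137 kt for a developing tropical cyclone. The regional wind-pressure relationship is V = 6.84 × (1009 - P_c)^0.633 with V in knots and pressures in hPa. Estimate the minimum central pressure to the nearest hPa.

895 hPa

ΔP = (V / 6.84)^(1/0.633) = (137/6.84)^1.580.
137/6.84 = 20.029; 20.029^1.580 ≈ 113.85 hPa.
P_c = 1009 − 113.85 = 895.15 ≈ 895 hPa.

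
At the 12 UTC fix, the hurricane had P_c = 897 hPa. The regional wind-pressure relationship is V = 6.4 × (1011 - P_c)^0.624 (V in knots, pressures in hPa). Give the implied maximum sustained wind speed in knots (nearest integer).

123 kt

ΔP = 1011 − 897 = 114 hPa.
114^0.624 ≈ 19.209.
V ≈ 6.4 × 19.209 ≈ 122.9 kt.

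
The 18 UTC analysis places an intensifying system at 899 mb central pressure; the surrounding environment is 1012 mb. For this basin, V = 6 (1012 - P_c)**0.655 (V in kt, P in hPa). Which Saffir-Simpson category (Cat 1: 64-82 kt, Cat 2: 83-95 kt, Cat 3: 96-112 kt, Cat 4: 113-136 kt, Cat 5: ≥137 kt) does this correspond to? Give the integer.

4

ΔP = 1012 − 899 = 113 mb.
V ≈ 6 × 113^0.655 = 6 × 22.12 ≈ 133 kt.
133 kt falls in the Category 4 band.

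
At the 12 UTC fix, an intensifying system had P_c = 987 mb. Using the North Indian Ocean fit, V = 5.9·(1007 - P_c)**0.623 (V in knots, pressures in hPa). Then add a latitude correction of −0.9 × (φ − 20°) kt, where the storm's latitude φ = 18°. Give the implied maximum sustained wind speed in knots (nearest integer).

ΔP = 1007 − 987 = 20 mb.
20^0.623 ≈ 6.465.
V ≈ 5.9 × 6.465 ≈ 38.1 kt.
Latitude correction: −0.9 × (18 − 20) = 1.8 kt.
Corrected V ≈ 39.9 kt → 40 kt.

40 kt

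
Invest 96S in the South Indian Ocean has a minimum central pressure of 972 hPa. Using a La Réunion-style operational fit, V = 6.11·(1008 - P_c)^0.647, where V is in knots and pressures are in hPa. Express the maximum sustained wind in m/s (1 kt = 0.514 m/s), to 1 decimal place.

31.9 m/s

ΔP = 1008 − 972 = 36 hPa.
V ≈ 6.11 × 36^0.647 = 6.11 × 10.161 ≈ 62.082 kt.
62.082 × 0.514 ≈ 31.91 m/s → 31.9 m/s.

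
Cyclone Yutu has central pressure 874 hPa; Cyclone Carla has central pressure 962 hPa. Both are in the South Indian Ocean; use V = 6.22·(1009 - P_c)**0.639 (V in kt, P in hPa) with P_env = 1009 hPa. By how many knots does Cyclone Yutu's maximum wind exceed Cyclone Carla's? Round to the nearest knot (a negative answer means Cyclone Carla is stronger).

Cyclone Yutu: ΔP = 135; V ≈ 6.22 × 135^0.639 ≈ 142.91 kt.
Cyclone Carla: ΔP = 47; V ≈ 6.22 × 47^0.639 ≈ 72.82 kt.
Difference ≈ 142.91 − 72.82 = 70.09 → 70 kt.

70 kt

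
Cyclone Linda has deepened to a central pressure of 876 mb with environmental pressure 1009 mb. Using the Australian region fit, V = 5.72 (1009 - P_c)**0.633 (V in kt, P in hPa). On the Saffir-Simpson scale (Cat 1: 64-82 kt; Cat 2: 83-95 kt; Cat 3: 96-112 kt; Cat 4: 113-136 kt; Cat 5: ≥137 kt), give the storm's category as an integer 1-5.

ΔP = 1009 − 876 = 133 mb.
V ≈ 5.72 × 133^0.633 = 5.72 × 22.10 ≈ 126 kt.
126 kt falls in the Category 4 band.

4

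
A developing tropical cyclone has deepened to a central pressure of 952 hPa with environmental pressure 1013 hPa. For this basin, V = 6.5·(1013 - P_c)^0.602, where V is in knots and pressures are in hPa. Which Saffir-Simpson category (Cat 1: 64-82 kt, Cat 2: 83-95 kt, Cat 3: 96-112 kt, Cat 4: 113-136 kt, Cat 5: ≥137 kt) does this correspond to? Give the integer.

1

ΔP = 1013 − 952 = 61 hPa.
V ≈ 6.5 × 61^0.602 = 6.5 × 11.88 ≈ 77 kt.
77 kt falls in the Category 1 band.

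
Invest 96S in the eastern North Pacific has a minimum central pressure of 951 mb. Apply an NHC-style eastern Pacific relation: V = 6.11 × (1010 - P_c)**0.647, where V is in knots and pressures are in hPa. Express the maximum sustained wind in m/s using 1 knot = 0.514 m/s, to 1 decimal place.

ΔP = 1010 − 951 = 59 mb.
V ≈ 6.11 × 59^0.647 = 6.11 × 13.988 ≈ 85.464 kt.
85.464 × 0.514 ≈ 43.93 m/s → 43.9 m/s.

43.9 m/s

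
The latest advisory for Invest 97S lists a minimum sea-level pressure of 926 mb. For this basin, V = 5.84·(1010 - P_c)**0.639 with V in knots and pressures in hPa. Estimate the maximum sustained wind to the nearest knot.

99 kt

ΔP = 1010 − 926 = 84 mb.
84^0.639 ≈ 16.967.
V ≈ 5.84 × 16.967 ≈ 99.1 kt.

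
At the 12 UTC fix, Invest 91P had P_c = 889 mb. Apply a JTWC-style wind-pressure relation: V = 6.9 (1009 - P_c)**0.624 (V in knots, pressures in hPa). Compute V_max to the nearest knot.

137 kt

ΔP = 1009 − 889 = 120 mb.
120^0.624 ≈ 19.834.
V ≈ 6.9 × 19.834 ≈ 136.9 kt.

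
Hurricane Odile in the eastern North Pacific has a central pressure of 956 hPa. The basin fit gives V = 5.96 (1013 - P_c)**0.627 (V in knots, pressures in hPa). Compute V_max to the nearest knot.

ΔP = 1013 − 956 = 57 hPa.
57^0.627 ≈ 12.616.
V ≈ 5.96 × 12.616 ≈ 75.2 kt.

75 kt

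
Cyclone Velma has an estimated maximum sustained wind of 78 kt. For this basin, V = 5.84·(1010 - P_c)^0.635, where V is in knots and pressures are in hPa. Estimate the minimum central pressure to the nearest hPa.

951 hPa

ΔP = (V / 5.84)^(1/0.635) = (78/5.84)^1.575.
78/5.84 = 13.356; 13.356^1.575 ≈ 59.26 hPa.
P_c = 1010 − 59.26 = 950.74 ≈ 951 hPa.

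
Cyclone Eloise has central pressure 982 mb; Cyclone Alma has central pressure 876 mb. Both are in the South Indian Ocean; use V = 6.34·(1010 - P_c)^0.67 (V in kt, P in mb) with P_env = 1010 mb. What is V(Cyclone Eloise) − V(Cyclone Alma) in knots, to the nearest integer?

Cyclone Eloise: ΔP = 28; V ≈ 6.34 × 28^0.67 ≈ 59.11 kt.
Cyclone Alma: ΔP = 134; V ≈ 6.34 × 134^0.67 ≈ 168.75 kt.
Difference ≈ 59.11 − 168.75 = -109.64 → -110 kt.

-110 kt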